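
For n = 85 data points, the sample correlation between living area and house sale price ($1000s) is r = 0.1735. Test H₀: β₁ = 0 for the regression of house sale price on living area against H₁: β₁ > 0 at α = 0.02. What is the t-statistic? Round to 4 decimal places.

t = 1.6050

t = r·√(n − 2)/√(1 − r²) = 0.1735·√83/√0.969898 = 1.6050.
df = n − 2 = 83.
One-sided p ≈ 0.0561, which is ≥ 0.02, so fail to reject H₀.
The data do not give significant evidence of a linear association between living area and house sale price.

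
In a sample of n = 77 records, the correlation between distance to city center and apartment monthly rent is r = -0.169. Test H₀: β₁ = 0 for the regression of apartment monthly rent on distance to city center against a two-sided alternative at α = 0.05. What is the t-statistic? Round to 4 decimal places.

t = r·√(n − 2)/√(1 − r²) = -0.169·√75/√0.971439 = -1.4849.
df = n − 2 = 75.
Two-sided p ≈ 0.1418, which is ≥ 0.05, so fail to reject H₀.
The data do not give significant evidence of a linear association between distance to city center and apartment monthly rent.

t = -1.4849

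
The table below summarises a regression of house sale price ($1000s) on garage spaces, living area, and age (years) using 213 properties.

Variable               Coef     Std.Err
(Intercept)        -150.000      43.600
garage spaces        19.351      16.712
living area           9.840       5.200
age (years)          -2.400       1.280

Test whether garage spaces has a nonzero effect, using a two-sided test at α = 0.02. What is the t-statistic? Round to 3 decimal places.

Read off: b = 19.351, SE = 16.712 for garage spaces.
H₀: β₁ = 0 vs H₁: β₁ ≠ 0.
t = 19.351 / 16.712 = 1.158.
df = n − k − 1 = 213 − 3 − 1 = 209.
Two-sided p ≈ 0.2482, which is ≥ 0.02, so fail to reject H₀.
The data do not give significant evidence of an association between garage spaces and house sale price, after adjusting for the other predictors.

t = 1.158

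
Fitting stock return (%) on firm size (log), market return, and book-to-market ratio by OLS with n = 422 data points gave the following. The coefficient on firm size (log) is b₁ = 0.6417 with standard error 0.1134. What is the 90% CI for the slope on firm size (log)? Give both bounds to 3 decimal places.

df = n − k − 1 = 422 − 3 − 1 = 418.
t* = t_{0.05, 418} = 1.648507.
Margin = t* × SE = 1.648507 × 0.1134 = 0.18694.
CI: 0.6417 ± 0.18694 → (0.455, 0.829).
With 90% confidence, each one-unit increase in firm size (log) is associated with a change of between 0.455 and 0.829 % in stock return, holding the other predictors fixed.

(0.455, 0.829)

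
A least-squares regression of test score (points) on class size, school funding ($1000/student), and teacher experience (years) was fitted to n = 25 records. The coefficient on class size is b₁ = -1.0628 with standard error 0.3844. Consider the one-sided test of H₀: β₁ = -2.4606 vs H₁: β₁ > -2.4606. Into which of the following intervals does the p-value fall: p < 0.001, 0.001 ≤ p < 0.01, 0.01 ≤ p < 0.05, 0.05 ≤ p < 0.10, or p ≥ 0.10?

t = (-1.0628 − (-2.4606)) / 0.3844 = 3.636.
df = n − k − 1 = 25 − 3 − 1 = 21.
One-sided p = P(T_{21} > t) ≈ 0.0008.
So p < 0.001.

p < 0.001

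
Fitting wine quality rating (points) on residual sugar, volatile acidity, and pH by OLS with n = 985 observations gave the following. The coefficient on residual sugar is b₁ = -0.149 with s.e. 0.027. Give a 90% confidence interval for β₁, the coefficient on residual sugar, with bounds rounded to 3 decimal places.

(-0.193, -0.105)

df = n − k − 1 = 985 − 3 − 1 = 981.
t* = t_{0.05, 981} = 1.646408.
Margin = t* × SE = 1.646408 × 0.027 = 0.04445.
CI: -0.149 ± 0.04445 → (-0.193, -0.105).
With 90% confidence, each one-unit increase in residual sugar is associated with a change of between -0.193 and -0.105 points in wine quality rating, holding the other predictors fixed.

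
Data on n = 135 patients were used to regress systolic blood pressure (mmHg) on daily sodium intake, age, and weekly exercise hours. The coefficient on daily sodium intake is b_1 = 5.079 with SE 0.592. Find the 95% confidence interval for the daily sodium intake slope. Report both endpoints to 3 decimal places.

df = n − k − 1 = 135 − 3 − 1 = 131.
t* = t_{0.025, 131} = 1.978239.
Margin = t* × SE = 1.978239 × 0.592 = 1.17112.
CI: 5.079 ± 1.17112 → (3.908, 6.250).
With 95% confidence, each one-unit increase in daily sodium intake is associated with a change of between 3.908 and 6.250 mmHg in systolic blood pressure, holding the other predictors fixed.

(3.908, 6.250)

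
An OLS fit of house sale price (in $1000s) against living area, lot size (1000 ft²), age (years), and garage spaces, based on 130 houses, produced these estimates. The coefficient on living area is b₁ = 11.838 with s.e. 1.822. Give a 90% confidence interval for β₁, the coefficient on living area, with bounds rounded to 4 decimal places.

(8.8187, 14.8573)

df = n − k − 1 = 130 − 4 − 1 = 125.
t* = t_{0.05, 125} = 1.657135.
Margin = t* × SE = 1.657135 × 1.822 = 3.019300.
CI: 11.838 ± 3.019300 → (8.8187, 14.8573).
With 90% confidence, each one-unit increase in living area is associated with a change of between 8.8187 and 14.8573 $1000s in house sale price, holding the other predictors fixed.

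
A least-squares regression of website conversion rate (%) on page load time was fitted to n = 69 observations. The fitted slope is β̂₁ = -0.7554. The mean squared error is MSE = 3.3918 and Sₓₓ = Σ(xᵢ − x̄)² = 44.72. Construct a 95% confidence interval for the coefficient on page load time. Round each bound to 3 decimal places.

SE(β̂₁) = √(MSE/Sₓₓ) = √(3.3918/44.72) = 0.2754.
df = n − 2 = 67.
t* = t_{0.025, 67} = 1.996008.
Margin = t* × SE = 1.996008 × 0.2754 = 0.54970.
CI: -0.7554 ± 0.54970 → (-1.305, -0.206).
With 95% confidence, each one-unit increase in page load time is associated with a change of between -1.305 and -0.206 % in website conversion rate.

(-1.305, -0.206)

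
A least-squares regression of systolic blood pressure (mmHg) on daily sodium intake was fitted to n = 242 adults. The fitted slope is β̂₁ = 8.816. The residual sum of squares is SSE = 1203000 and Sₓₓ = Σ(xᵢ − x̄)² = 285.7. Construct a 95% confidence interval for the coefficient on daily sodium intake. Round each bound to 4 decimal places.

MSE = SSE/(n − 2) = 1203000/240 = 5012.5.
SE(β̂₁) = √(MSE/Sₓₓ) = √(5012.5/285.7) = 4.18863.
df = n − 2 = 240.
t* = t_{0.025, 240} = 1.969898.
Margin = t* × SE = 1.969898 × 4.18863 = 8.251174.
CI: 8.816 ± 8.251174 → (0.5648, 17.0672).
With 95% confidence, each one-unit increase in daily sodium intake is associated with a change of between 0.5648 and 17.0672 mmHg in systolic blood pressure.

(0.5648, 17.0672)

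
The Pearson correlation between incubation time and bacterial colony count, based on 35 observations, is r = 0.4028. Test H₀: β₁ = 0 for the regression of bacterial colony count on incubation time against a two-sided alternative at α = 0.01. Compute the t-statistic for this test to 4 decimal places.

t = r·√(n − 2)/√(1 − r²) = 0.4028·√33/√0.837752 = 2.5281.
df = n − 2 = 33.
Two-sided p ≈ 0.0164, which is ≥ 0.01, so fail to reject H₀.
The data do not give significant evidence of a linear association between incubation time and bacterial colony count.

t = 2.5281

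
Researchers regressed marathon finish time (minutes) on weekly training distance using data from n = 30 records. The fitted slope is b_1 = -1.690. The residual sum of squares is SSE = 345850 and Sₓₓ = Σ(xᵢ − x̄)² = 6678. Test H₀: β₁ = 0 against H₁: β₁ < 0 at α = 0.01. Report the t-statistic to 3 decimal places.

MSE = SSE/(n − 2) = 345850/28 = 12351.8.
SE(b_1) = √(MSE/Sₓₓ) = √(12351.8/6678) = 1.36001.
t = -1.690 / 1.36001 = -1.243.
df = n − 2 = 28.
One-sided p ≈ 0.1122, which is ≥ 0.01, so fail to reject H₀.
The data do not give significant evidence that the true slope on weekly training distance is negative.

t = -1.243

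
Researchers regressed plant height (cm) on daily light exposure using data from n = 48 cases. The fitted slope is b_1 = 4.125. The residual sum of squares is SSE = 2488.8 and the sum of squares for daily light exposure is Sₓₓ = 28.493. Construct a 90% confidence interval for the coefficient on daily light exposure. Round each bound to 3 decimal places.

MSE = SSE/(n − 2) = 2488.8/46 = 54.1043.
SE(b_1) = √(MSE/Sₓₓ) = √(54.1043/28.493) = 1.37799.
df = n − 2 = 46.
t* = t_{0.05, 46} = 1.67866.
Margin = t* × SE = 1.67866 × 1.37799 = 2.31318.
CI: 4.125 ± 2.31318 → (1.812, 6.438).
With 90% confidence, each one-unit increase in daily light exposure is associated with a change of between 1.812 and 6.438 cm in plant height.

(1.812, 6.438)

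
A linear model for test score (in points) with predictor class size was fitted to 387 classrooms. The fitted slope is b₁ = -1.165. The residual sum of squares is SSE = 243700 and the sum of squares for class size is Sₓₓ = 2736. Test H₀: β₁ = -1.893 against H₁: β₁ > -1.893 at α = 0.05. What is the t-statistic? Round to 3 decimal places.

MSE = SSE/(n − 2) = 243700/385 = 632.987.
SE(b₁) = √(MSE/Sₓₓ) = √(632.987/2736) = 0.480994.
t = (-1.165 − (-1.893)) / 0.480994 = 1.514.
df = n − 2 = 385.
One-sided p ≈ 0.0655, which is ≥ 0.05, so fail to reject H₀.
The data do not give significant evidence that the true slope on class size exceeds -1.893 points per unit.

t = 1.514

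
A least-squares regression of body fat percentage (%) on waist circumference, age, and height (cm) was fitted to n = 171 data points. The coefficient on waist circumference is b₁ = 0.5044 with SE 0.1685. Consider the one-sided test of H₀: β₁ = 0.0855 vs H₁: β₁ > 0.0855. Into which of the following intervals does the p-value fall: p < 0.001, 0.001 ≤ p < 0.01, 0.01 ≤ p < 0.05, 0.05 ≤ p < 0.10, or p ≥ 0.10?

t = (0.5044 − 0.0855) / 0.1685 = 2.486.
df = n − k − 1 = 171 − 3 − 1 = 167.
One-sided p = P(T_{167} > t) ≈ 0.0070.
So 0.001 ≤ p < 0.01.

0.001 ≤ p < 0.01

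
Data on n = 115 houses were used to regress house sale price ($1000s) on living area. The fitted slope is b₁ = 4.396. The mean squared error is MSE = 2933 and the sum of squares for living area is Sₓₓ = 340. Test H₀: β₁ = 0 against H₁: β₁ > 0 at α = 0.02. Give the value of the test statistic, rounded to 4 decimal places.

t = 1.4967

SE(b₁) = √(MSE/Sₓₓ) = √(2933/340) = 2.93709.
t = 4.396 / 2.93709 = 1.4967.
df = n − 2 = 113.
One-sided p ≈ 0.0686, which is ≥ 0.02, so fail to reject H₀.
The data do not give significant evidence that the true slope on living area is positive.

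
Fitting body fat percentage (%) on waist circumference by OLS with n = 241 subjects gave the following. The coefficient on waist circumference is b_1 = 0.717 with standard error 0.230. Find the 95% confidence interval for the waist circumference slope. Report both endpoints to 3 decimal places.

(0.264, 1.170)

df = n − 2 = 241 − 2 = 239.
t* = t_{0.025, 239} = 1.969939.
Margin = t* × SE = 1.969939 × 0.230 = 0.45309.
CI: 0.717 ± 0.45309 → (0.264, 1.170).
With 95% confidence, each one-unit increase in waist circumference is associated with a change of between 0.264 and 1.170 % in body fat percentage.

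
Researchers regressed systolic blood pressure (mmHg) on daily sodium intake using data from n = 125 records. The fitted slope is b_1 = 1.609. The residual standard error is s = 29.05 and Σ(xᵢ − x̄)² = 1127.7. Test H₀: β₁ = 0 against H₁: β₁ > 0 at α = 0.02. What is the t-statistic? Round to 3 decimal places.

t = 1.860

SE(b_1) = s/√Sₓₓ = 29.05/√1127.7 = 0.865066.
t = 1.609 / 0.865066 = 1.860.
df = n − 2 = 123.
One-sided p ≈ 0.0326, which is ≥ 0.02, so fail to reject H₀.
The data do not give significant evidence that the true slope on daily sodium intake is positive.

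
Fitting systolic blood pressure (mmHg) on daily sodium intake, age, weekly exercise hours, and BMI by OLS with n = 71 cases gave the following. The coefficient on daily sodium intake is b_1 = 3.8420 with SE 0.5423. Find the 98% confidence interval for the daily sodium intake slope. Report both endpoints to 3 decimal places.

df = n − k − 1 = 71 − 4 − 1 = 66.
t* = t_{0.01, 66} = 2.384186.
Margin = t* × SE = 2.384186 × 0.5423 = 1.29294.
CI: 3.8420 ± 1.29294 → (2.549, 5.135).
With 98% confidence, each one-unit increase in daily sodium intake is associated with a change of between 2.549 and 5.135 mmHg in systolic blood pressure, holding the other predictors fixed.

(2.549, 5.135)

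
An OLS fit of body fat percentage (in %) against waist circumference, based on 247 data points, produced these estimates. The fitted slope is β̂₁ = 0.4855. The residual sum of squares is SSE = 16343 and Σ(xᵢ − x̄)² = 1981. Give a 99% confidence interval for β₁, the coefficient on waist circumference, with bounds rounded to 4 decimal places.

(0.0091, 0.9619)

MSE = SSE/(n − 2) = 16343/245 = 66.7061.
SE(β̂₁) = √(MSE/Sₓₓ) = √(66.7061/1981) = 0.183502.
df = n − 2 = 245.
t* = t_{0.005, 245} = 2.596045.
Margin = t* × SE = 2.596045 × 0.183502 = 0.476379.
CI: 0.4855 ± 0.476379 → (0.0091, 0.9619).
With 99% confidence, each one-unit increase in waist circumference is associated with a change of between 0.0091 and 0.9619 % in body fat percentage.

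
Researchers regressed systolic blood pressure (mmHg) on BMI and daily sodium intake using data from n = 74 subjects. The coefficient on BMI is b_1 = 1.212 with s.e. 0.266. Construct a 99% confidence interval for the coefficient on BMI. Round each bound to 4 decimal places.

(0.5079, 1.9161)

df = n − k − 1 = 74 − 2 − 1 = 71.
t* = t_{0.005, 71} = 2.646863.
Margin = t* × SE = 2.646863 × 0.266 = 0.704066.
CI: 1.212 ± 0.704066 → (0.5079, 1.9161).
With 99% confidence, each one-unit increase in BMI is associated with a change of between 0.5079 and 1.9161 mmHg in systolic blood pressure, holding the other predictors fixed.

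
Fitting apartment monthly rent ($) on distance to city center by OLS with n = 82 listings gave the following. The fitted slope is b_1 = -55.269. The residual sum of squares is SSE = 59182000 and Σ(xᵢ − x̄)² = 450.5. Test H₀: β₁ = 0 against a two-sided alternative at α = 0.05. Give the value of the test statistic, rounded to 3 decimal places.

MSE = SSE/(n − 2) = 59182000/80 = 739775.
SE(b_1) = √(MSE/Sₓₓ) = √(739775/450.5) = 40.5231.
t = -55.269 / 40.5231 = -1.364.
df = n − 2 = 80.
Two-sided p ≈ 0.1764, which is ≥ 0.05, so fail to reject H₀.
The data do not give significant evidence of an association between distance to city center and apartment monthly rent.

t = -1.364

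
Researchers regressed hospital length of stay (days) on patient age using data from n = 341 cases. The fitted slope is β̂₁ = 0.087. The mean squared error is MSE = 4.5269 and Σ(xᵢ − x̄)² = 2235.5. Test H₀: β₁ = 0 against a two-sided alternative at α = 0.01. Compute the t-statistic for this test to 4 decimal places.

t = 1.9333

SE(β̂₁) = √(MSE/Sₓₓ) = √(4.5269/2235.5) = 0.0450001.
t = 0.087 / 0.0450001 = 1.9333.
df = n − 2 = 339.
Two-sided p ≈ 0.0540, which is ≥ 0.01, so fail to reject H₀.
The data do not give significant evidence of an association between patient age and hospital length of stay.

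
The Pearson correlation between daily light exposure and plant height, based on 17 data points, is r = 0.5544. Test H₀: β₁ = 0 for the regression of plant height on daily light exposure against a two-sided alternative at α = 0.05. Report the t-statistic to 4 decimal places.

t = r·√(n − 2)/√(1 − r²) = 0.5544·√15/√0.692641 = 2.5800.
df = n − 2 = 15.
Two-sided p ≈ 0.0209, which is < 0.05, so reject H₀.
There is evidence of a linear association between daily light exposure and plant height.

t = 2.5800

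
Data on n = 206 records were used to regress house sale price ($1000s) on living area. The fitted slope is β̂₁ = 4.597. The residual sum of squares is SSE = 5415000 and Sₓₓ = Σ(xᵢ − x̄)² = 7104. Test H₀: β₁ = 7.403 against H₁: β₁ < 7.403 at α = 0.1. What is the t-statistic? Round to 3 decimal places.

t = -1.452

MSE = SSE/(n − 2) = 5415000/204 = 26544.1.
SE(β̂₁) = √(MSE/Sₓₓ) = √(26544.1/7104) = 1.933.
t = (4.597 − 7.403) / 1.933 = -1.452.
df = n − 2 = 204.
One-sided p ≈ 0.0741, which is < 0.1, so reject H₀.
There is evidence that the true slope on living area is below 7.403 $1000s per unit.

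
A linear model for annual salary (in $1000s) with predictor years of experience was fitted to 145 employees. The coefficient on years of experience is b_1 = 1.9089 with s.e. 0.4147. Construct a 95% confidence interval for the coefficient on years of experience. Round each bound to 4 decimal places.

df = n − 2 = 145 − 2 = 143.
t* = t_{0.025, 143} = 1.976692.
Margin = t* × SE = 1.976692 × 0.4147 = 0.819734.
CI: 1.9089 ± 0.819734 → (1.0892, 2.7286).
With 95% confidence, each one-unit increase in years of experience is associated with a change of between 1.0892 and 2.7286 $1000s in annual salary.

(1.0892, 2.7286)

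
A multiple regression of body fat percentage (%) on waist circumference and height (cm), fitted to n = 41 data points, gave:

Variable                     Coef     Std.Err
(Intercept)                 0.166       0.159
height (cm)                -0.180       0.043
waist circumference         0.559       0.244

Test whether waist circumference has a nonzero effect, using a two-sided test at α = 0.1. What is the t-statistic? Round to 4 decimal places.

t = 2.2910

Read off: b = 0.559, SE = 0.244 for waist circumference.
H₀: β₁ = 0 vs H₁: β₁ ≠ 0.
t = 0.559 / 0.244 = 2.2910.
df = n − k − 1 = 41 − 2 − 1 = 38.
Two-sided p ≈ 0.0276, which is < 0.1, so reject H₀.
There is evidence that waist circumference is associated with body fat percentage, holding the other predictors fixed.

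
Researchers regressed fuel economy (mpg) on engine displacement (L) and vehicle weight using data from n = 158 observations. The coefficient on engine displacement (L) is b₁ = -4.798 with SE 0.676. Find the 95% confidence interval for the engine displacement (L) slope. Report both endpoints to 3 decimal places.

(-6.133, -3.463)

df = n − k − 1 = 158 − 2 − 1 = 155.
t* = t_{0.025, 155} = 1.975387.
Margin = t* × SE = 1.975387 × 0.676 = 1.33536.
CI: -4.798 ± 1.33536 → (-6.133, -3.463).
With 95% confidence, each one-unit increase in engine displacement (L) is associated with a change of between -6.133 and -3.463 mpg in fuel economy, holding the other predictors fixed.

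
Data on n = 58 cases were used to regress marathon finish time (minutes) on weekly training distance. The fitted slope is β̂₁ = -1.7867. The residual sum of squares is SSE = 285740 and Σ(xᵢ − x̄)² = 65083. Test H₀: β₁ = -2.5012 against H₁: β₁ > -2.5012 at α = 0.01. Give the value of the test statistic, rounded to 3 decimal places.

t = 2.552

MSE = SSE/(n − 2) = 285740/56 = 5102.5.
SE(β̂₁) = √(MSE/Sₓₓ) = √(5102.5/65083) = 0.28.
t = (-1.7867 − (-2.5012)) / 0.28 = 2.552.
df = n − 2 = 56.
One-sided p ≈ 0.0067, which is < 0.01, so reject H₀.
There is evidence that the true slope on weekly training distance exceeds -2.5012 minutes per unit.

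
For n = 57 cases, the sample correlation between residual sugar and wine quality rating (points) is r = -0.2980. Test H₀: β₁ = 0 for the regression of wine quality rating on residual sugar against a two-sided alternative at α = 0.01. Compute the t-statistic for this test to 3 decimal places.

t = r·√(n − 2)/√(1 − r²) = -0.2980·√55/√0.911196 = -2.315.
df = n − 2 = 55.
Two-sided p ≈ 0.0244, which is ≥ 0.01, so fail to reject H₀.
The data do not give significant evidence of a linear association between residual sugar and wine quality rating.

t = -2.315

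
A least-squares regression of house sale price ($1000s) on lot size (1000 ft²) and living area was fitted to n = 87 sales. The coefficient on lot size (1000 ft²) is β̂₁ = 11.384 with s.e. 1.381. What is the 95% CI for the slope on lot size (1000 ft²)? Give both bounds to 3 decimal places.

df = n − k − 1 = 87 − 2 − 1 = 84.
t* = t_{0.025, 84} = 1.98861.
Margin = t* × SE = 1.98861 × 1.381 = 2.74627.
CI: 11.384 ± 2.74627 → (8.638, 14.130).
With 95% confidence, each one-unit increase in lot size (1000 ft²) is associated with a change of between 8.638 and 14.130 $1000s in house sale price, holding the other predictors fixed.

(8.638, 14.130)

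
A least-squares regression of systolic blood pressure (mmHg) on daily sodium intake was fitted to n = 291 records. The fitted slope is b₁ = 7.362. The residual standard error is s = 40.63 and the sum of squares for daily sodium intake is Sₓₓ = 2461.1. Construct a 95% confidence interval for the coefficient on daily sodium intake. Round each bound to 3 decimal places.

(5.750, 8.974)

SE(b₁) = s/√Sₓₓ = 40.63/√2461.1 = 0.818997.
df = n − 2 = 289.
t* = t_{0.025, 289} = 1.968206.
Margin = t* × SE = 1.968206 × 0.818997 = 1.61195.
CI: 7.362 ± 1.61195 → (5.750, 8.974).
With 95% confidence, each one-unit increase in daily sodium intake is associated with a change of between 5.750 and 8.974 mmHg in systolic blood pressure.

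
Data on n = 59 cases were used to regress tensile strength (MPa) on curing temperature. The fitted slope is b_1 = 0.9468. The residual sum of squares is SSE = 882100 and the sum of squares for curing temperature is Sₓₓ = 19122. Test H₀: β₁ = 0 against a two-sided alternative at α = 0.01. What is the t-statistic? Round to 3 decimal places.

t = 1.052

MSE = SSE/(n − 2) = 882100/57 = 15475.4.
SE(b_1) = √(MSE/Sₓₓ) = √(15475.4/19122) = 0.899611.
t = 0.9468 / 0.899611 = 1.052.
df = n − 2 = 57.
Two-sided p ≈ 0.2970, which is ≥ 0.01, so fail to reject H₀.
The data do not give significant evidence of an association between curing temperature and tensile strength.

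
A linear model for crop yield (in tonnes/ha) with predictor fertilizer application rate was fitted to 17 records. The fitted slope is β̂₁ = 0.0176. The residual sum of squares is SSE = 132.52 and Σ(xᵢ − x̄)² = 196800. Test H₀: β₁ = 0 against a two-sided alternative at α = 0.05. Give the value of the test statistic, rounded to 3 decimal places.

MSE = SSE/(n − 2) = 132.52/15 = 8.83467.
SE(β̂₁) = √(MSE/Sₓₓ) = √(8.83467/196800) = 0.00670012.
t = 0.0176 / 0.00670012 = 2.627.
df = n − 2 = 15.
Two-sided p ≈ 0.0191, which is < 0.05, so reject H₀.
There is evidence that fertilizer application rate is associated with crop yield.

t = 2.627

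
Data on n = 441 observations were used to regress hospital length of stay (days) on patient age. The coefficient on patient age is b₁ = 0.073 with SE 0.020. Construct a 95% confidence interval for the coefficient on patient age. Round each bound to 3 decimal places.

df = n − 2 = 441 − 2 = 439.
t* = t_{0.025, 439} = 1.965382.
Margin = t* × SE = 1.965382 × 0.020 = 0.03931.
CI: 0.073 ± 0.03931 → (0.034, 0.112).
With 95% confidence, each one-unit increase in patient age is associated with a change of between 0.034 and 0.112 days in hospital length of stay.

(0.034, 0.112)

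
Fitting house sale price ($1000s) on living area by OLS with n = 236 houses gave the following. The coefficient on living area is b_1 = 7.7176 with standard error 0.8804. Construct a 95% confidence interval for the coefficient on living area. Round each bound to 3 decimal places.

(5.983, 9.452)

df = n − 2 = 236 − 2 = 234.
t* = t_{0.025, 234} = 1.970154.
Margin = t* × SE = 1.970154 × 0.8804 = 1.73452.
CI: 7.7176 ± 1.73452 → (5.983, 9.452).
With 95% confidence, each one-unit increase in living area is associated with a change of between 5.983 and 9.452 $1000s in house sale price.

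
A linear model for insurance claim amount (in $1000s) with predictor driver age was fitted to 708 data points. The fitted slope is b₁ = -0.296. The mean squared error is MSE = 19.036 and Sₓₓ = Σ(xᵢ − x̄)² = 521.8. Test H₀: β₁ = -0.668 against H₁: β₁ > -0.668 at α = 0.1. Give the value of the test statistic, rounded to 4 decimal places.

SE(b₁) = √(MSE/Sₓₓ) = √(19.036/521.8) = 0.191001.
t = (-0.296 − (-0.668)) / 0.191001 = 1.9476.
df = n − 2 = 706.
One-sided p ≈ 0.0259, which is < 0.1, so reject H₀.
There is evidence that the true slope on driver age exceeds -0.668 $1000s per unit.

t = 1.9476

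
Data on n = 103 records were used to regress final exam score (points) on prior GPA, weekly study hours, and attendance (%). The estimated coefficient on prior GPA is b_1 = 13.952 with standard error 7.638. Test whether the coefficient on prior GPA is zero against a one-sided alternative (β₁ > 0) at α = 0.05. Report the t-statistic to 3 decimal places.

H₀: β₁ = 0 vs H₁: β₁ > 0.
t = (b_1 − β₁⁰)/SE = 13.952 / 7.638 = 1.827.
df = n − k − 1 = 103 − 3 − 1 = 99.
One-sided p ≈ 0.0354, which is < 0.05, so reject H₀.
There is evidence that the true slope on prior GPA is positive, holding the other predictors fixed.

t = 1.827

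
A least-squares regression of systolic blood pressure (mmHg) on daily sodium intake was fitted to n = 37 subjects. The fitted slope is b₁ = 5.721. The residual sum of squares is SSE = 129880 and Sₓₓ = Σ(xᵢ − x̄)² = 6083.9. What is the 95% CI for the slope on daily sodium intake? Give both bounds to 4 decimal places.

(4.1355, 7.3065)

MSE = SSE/(n − 2) = 129880/35 = 3710.86.
SE(b₁) = √(MSE/Sₓₓ) = √(3710.86/6083.9) = 0.780991.
df = n − 2 = 35.
t* = t_{0.025, 35} = 2.030108.
Margin = t* × SE = 2.030108 × 0.780991 = 1.585496.
CI: 5.721 ± 1.585496 → (4.1355, 7.3065).
With 95% confidence, each one-unit increase in daily sodium intake is associated with a change of between 4.1355 and 7.3065 mmHg in systolic blood pressure.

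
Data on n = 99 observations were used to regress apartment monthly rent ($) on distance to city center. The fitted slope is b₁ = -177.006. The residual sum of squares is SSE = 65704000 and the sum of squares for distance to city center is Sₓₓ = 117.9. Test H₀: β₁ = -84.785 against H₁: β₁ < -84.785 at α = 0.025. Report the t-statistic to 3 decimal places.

MSE = SSE/(n − 2) = 65704000/97 = 677361.
SE(b₁) = √(MSE/Sₓₓ) = √(677361/117.9) = 75.7972.
t = (-177.006 − (-84.785)) / 75.7972 = -1.217.
df = n − 2 = 97.
One-sided p ≈ 0.1133, which is ≥ 0.025, so fail to reject H₀.
The data do not give significant evidence that the true slope on distance to city center is below -84.785 $ per unit.

t = -1.217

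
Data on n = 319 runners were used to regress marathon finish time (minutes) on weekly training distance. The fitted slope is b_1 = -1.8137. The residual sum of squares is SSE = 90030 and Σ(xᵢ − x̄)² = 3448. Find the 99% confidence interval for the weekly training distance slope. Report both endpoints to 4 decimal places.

(-2.5574, -1.0700)

MSE = SSE/(n − 2) = 90030/317 = 284.006.
SE(b_1) = √(MSE/Sₓₓ) = √(284.006/3448) = 0.286999.
df = n − 2 = 317.
t* = t_{0.005, 317} = 2.591427.
Margin = t* × SE = 2.591427 × 0.286999 = 0.743737.
CI: -1.8137 ± 0.743737 → (-2.5574, -1.0700).
With 99% confidence, each one-unit increase in weekly training distance is associated with a change of between -2.5574 and -1.0700 minutes in marathon finish time.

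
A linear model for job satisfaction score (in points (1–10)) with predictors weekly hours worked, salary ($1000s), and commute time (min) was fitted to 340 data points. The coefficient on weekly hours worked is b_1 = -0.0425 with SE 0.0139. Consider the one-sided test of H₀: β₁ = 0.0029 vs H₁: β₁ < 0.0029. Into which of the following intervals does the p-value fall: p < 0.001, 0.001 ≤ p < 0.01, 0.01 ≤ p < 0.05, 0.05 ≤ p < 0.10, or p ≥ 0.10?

t = (-0.0425 − 0.0029) / 0.0139 = -3.266.
df = n − k − 1 = 340 − 3 − 1 = 336.
One-sided p = P(T_{336} < t) ≈ 0.0006.
So p < 0.001.

p < 0.001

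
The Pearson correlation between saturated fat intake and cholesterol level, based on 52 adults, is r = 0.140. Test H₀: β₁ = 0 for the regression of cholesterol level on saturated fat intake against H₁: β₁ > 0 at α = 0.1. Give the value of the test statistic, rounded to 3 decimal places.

t = 1.000

t = r·√(n − 2)/√(1 − r²) = 0.140·√50/√0.9804 = 1.000.
df = n − 2 = 50.
One-sided p ≈ 0.1611, which is ≥ 0.1, so fail to reject H₀.
The data do not give significant evidence of a linear association between saturated fat intake and cholesterol level.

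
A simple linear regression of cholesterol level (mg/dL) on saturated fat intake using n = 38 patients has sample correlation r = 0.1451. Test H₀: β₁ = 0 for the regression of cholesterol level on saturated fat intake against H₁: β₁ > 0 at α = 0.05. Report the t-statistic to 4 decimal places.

t = r·√(n − 2)/√(1 − r²) = 0.1451·√36/√0.978946 = 0.8799.
df = n − 2 = 36.
One-sided p ≈ 0.1924, which is ≥ 0.05, so fail to reject H₀.
The data do not give significant evidence of a linear association between saturated fat intake and cholesterol level.

t = 0.8799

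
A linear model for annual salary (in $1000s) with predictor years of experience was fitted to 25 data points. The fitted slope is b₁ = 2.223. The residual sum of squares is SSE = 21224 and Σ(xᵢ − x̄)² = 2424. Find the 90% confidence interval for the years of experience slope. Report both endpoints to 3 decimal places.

MSE = SSE/(n − 2) = 21224/23 = 922.783.
SE(b₁) = √(MSE/Sₓₓ) = √(922.783/2424) = 0.616997.
df = n − 2 = 23.
t* = t_{0.05, 23} = 1.713872.
Margin = t* × SE = 1.713872 × 0.616997 = 1.05745.
CI: 2.223 ± 1.05745 → (1.166, 3.280).
With 90% confidence, each one-unit increase in years of experience is associated with a change of between 1.166 and 3.280 $1000s in annual salary.

(1.166, 3.280)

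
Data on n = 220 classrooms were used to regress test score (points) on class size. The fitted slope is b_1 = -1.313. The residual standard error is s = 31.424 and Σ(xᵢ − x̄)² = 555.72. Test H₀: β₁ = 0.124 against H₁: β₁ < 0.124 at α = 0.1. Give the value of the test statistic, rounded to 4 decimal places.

t = -1.0780

SE(b_1) = s/√Sₓₓ = 31.424/√555.72 = 1.33301.
t = (-1.313 − 0.124) / 1.33301 = -1.0780.
df = n − 2 = 218.
One-sided p ≈ 0.1411, which is ≥ 0.1, so fail to reject H₀.
The data do not give significant evidence that the true slope on class size is below 0.124 points per unit.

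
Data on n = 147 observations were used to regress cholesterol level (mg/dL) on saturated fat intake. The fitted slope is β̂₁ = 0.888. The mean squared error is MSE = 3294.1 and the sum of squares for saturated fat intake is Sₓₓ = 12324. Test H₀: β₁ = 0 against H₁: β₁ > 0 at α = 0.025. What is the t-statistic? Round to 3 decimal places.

t = 1.718

SE(β̂₁) = √(MSE/Sₓₓ) = √(3294.1/12324) = 0.517002.
t = 0.888 / 0.517002 = 1.718.
df = n − 2 = 145.
One-sided p ≈ 0.0440, which is ≥ 0.025, so fail to reject H₀.
The data do not give significant evidence that the true slope on saturated fat intake is positive.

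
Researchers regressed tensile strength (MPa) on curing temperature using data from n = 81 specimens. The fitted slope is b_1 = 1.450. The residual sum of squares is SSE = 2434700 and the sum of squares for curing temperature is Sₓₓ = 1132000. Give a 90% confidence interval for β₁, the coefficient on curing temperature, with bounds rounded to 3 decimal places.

(1.175, 1.725)

MSE = SSE/(n − 2) = 2434700/79 = 30819.
SE(b_1) = √(MSE/Sₓₓ) = √(30819/1132000) = 0.165001.
df = n − 2 = 79.
t* = t_{0.05, 79} = 1.664371.
Margin = t* × SE = 1.664371 × 0.165001 = 0.27462.
CI: 1.450 ± 0.27462 → (1.175, 1.725).
With 90% confidence, each one-unit increase in curing temperature is associated with a change of between 1.175 and 1.725 MPa in tensile strength.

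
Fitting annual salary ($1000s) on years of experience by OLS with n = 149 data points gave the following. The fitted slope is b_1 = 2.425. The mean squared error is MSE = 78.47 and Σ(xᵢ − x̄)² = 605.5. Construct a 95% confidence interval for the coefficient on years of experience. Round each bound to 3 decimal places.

(1.714, 3.136)

SE(b_1) = √(MSE/Sₓₓ) = √(78.47/605.5) = 0.359994.
df = n − 2 = 147.
t* = t_{0.025, 147} = 1.976233.
Margin = t* × SE = 1.976233 × 0.359994 = 0.71143.
CI: 2.425 ± 0.71143 → (1.714, 3.136).
With 95% confidence, each one-unit increase in years of experience is associated with a change of between 1.714 and 3.136 $1000s in annual salary.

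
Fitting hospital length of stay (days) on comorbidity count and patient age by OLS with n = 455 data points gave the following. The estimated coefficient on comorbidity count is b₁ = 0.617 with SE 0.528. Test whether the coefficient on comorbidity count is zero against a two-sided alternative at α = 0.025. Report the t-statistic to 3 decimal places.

H₀: β₁ = 0 vs H₁: β₁ ≠ 0.
t = (b₁ − β₁⁰)/SE = 0.617 / 0.528 = 1.169.
df = n − k − 1 = 455 − 2 − 1 = 452.
Two-sided p ≈ 0.2432, which is ≥ 0.025, so fail to reject H₀.
The data do not give significant evidence of an association between comorbidity count and hospital length of stay, after adjusting for the other predictors.

t = 1.169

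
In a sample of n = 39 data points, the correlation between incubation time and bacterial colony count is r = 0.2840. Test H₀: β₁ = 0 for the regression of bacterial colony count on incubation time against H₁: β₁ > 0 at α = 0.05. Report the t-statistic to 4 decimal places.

t = r·√(n − 2)/√(1 − r²) = 0.2840·√37/√0.919344 = 1.8017.
df = n − 2 = 37.
One-sided p ≈ 0.0399, which is < 0.05, so reject H₀.
There is evidence of a linear association between incubation time and bacterial colony count.

t = 1.8017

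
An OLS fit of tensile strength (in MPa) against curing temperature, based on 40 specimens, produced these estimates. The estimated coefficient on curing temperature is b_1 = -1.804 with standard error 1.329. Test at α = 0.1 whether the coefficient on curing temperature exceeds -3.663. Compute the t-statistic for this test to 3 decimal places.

H₀: β₁ = -3.663 vs H₁: β₁ > -3.663.
t = (b_1 − β₁⁰)/SE = (-1.804 − (-3.663)) / 1.329 = 1.399.
df = n − 2 = 40 − 2 = 38.
One-sided p ≈ 0.0850, which is < 0.1, so reject H₀.
There is evidence that the true slope on curing temperature exceeds -3.663 MPa per unit.

t = 1.399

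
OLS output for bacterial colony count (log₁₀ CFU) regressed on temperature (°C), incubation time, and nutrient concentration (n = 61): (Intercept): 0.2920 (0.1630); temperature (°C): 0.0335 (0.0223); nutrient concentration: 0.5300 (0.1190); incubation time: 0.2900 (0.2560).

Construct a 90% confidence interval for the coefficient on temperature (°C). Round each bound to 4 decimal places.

(-0.0038, 0.0708)

Read off: b = 0.0335, SE = 0.0223 for temperature (°C).
df = n − k − 1 = 61 − 3 − 1 = 57.
t* = t_{0.05, 57} = 1.672029.
Margin = t* × SE = 1.672029 × 0.0223 = 0.037286.
CI: 0.0335 ± 0.037286 → (-0.0038, 0.0708).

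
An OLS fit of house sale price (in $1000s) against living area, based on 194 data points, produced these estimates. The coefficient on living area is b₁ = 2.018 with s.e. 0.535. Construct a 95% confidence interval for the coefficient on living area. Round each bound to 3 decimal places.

(0.963, 3.073)

df = n − 2 = 194 − 2 = 192.
t* = t_{0.025, 192} = 1.972396.
Margin = t* × SE = 1.972396 × 0.535 = 1.05523.
CI: 2.018 ± 1.05523 → (0.963, 3.073).
With 95% confidence, each one-unit increase in living area is associated with a change of between 0.963 and 3.073 $1000s in house sale price.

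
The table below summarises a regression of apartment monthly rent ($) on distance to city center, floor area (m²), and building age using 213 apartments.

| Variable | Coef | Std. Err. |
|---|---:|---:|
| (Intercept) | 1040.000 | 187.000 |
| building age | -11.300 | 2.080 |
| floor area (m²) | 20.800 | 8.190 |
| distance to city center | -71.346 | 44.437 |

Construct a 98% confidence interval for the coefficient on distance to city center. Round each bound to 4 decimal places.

(-175.5206, 32.8286)

Read off: b = -71.346, SE = 44.437 for distance to city center.
df = n − k − 1 = 213 − 3 − 1 = 209.
t* = t_{0.01, 209} = 2.344322.
Margin = t* × SE = 2.344322 × 44.437 = 104.174637.
CI: -71.346 ± 104.174637 → (-175.5206, 32.8286).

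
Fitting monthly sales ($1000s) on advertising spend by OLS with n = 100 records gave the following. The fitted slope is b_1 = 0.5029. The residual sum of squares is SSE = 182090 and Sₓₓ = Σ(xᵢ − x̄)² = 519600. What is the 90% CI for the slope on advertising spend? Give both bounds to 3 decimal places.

MSE = SSE/(n − 2) = 182090/98 = 1858.06.
SE(b_1) = √(MSE/Sₓₓ) = √(1858.06/519600) = 0.0597992.
df = n − 2 = 98.
t* = t_{0.05, 98} = 1.660551.
Margin = t* × SE = 1.660551 × 0.0597992 = 0.09930.
CI: 0.5029 ± 0.09930 → (0.404, 0.602).
With 90% confidence, each one-unit increase in advertising spend is associated with a change of between 0.404 and 0.602 $1000s in monthly sales.

(0.404, 0.602)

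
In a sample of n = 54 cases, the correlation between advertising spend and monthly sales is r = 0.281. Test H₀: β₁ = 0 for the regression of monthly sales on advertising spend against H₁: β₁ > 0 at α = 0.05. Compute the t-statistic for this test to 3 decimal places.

t = 2.111

t = r·√(n − 2)/√(1 − r²) = 0.281·√52/√0.921039 = 2.111.
df = n − 2 = 52.
One-sided p ≈ 0.0198, which is < 0.05, so reject H₀.
There is evidence of a linear association between advertising spend and monthly sales.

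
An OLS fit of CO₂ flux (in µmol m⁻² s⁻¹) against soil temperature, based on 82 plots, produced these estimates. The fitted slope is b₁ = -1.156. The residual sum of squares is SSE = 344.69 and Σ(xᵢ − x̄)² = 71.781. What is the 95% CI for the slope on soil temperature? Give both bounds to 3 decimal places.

MSE = SSE/(n − 2) = 344.69/80 = 4.30863.
SE(b₁) = √(MSE/Sₓₓ) = √(4.30863/71.781) = 0.244999.
df = n − 2 = 80.
t* = t_{0.025, 80} = 1.990063.
Margin = t* × SE = 1.990063 × 0.244999 = 0.48756.
CI: -1.156 ± 0.48756 → (-1.644, -0.668).
With 95% confidence, each one-unit increase in soil temperature is associated with a change of between -1.644 and -0.668 µmol m⁻² s⁻¹ in CO₂ flux.

(-1.644, -0.668)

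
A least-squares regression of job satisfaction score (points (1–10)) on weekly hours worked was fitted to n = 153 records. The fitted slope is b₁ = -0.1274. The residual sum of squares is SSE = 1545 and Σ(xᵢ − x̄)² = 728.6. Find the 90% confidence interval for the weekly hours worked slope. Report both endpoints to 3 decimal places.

MSE = SSE/(n − 2) = 1545/151 = 10.2318.
SE(b₁) = √(MSE/Sₓₓ) = √(10.2318/728.6) = 0.118504.
df = n − 2 = 151.
t* = t_{0.05, 151} = 1.655007.
Margin = t* × SE = 1.655007 × 0.118504 = 0.19612.
CI: -0.1274 ± 0.19612 → (-0.324, 0.069).
With 90% confidence, each one-unit increase in weekly hours worked is associated with a change of between -0.324 and 0.069 points (1–10) in job satisfaction score.

(-0.324, 0.069)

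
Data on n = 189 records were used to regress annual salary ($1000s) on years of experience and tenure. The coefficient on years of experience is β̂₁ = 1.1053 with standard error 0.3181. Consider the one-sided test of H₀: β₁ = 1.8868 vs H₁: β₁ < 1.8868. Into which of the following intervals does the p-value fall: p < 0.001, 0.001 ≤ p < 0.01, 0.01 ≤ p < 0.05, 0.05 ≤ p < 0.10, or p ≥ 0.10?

t = (1.1053 − 1.8868) / 0.3181 = -2.457.
df = n − k − 1 = 189 − 2 − 1 = 186.
One-sided p = P(T_{186} < t) ≈ 0.0075.
So 0.001 ≤ p < 0.01.

0.001 ≤ p < 0.01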